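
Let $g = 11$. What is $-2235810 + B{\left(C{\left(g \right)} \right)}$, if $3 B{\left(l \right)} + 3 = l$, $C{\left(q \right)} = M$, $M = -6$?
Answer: $-2235813$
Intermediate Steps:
$C{\left(q \right)} = -6$
$B{\left(l \right)} = -1 + \frac{l}{3}$
$-2235810 + B{\left(C{\left(g \right)} \right)} = -2235810 + \left(-1 + \frac{1}{3} \left(-6\right)\right) = -2235810 - 3 = -2235813$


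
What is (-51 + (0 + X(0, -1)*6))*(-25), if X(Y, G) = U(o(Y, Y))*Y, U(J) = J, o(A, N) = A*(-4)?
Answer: 1275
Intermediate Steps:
o(A, N) = -4*A
X(Y, G) = -4*Y² (X(Y, G) = (-4*Y)*Y = -4*Y²)
(-51 + (0 + X(0, -1)*6))*(-25) = (-51 + (0 - 4*0²*6))*(-25) = (-51 + (0 - 4*0*6))*(-25) = (-51 + (0 + 0*6))*(-25) = (-51 + (0 + 0))*(-25) = (-51 + 0)*(-25) = -51*(-25) = 1275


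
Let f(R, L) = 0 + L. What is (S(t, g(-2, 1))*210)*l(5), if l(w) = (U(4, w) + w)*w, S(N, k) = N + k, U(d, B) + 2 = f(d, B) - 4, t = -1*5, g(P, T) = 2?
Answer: -12600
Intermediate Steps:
t = -5
f(R, L) = L
U(d, B) = -6 + B (U(d, B) = -2 + (B - 4) = -2 + (-4 + B) = -6 + B)
l(w) = w*(-6 + 2*w) (l(w) = ((-6 + w) + w)*w = (-6 + 2*w)*w = w*(-6 + 2*w))
(S(t, g(-2, 1))*210)*l(5) = ((-5 + 2)*210)*(2*5*(-3 + 5)) = (-3*210)*(2*5*2) = -630*20 = -12600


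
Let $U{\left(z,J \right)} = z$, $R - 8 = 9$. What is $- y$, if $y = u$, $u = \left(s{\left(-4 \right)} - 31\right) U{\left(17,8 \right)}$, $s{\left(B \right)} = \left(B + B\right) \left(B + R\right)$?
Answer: $2295$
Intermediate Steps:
$R = 17$ ($R = 8 + 9 = 17$)
$s{\left(B \right)} = 2 B \left(17 + B\right)$ ($s{\left(B \right)} = \left(B + B\right) \left(B + 17\right) = 2 B \left(17 + B\right)$)
$u = -2295$ ($u = \left(2 \left(-4\right) \left(17 - 4\right) - 31\right) 17 = \left(2 \left(-4\right) 13 - 31\right) 17 = \left(-104 - 31\right) 17 = \left(-135\right) 17 = -2295$)
$y = -2295$
$- y = \left(-1\right) \left(-2295\right) = 2295$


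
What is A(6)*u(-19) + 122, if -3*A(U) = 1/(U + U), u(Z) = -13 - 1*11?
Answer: 368/3 ≈ 122.67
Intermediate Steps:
u(Z) = -24 (u(Z) = -13 - 11 = -24)
A(U) = -1/(6*U) (A(U) = -1/(3*(U + U)) = -1/(2*U)/3 = -1/(6*U))
A(6)*u(-19) + 122 = -⅙/6*(-24) + 122 = -⅙*⅙*(-24) + 122 = -1/36*(-24) + 122 = ⅔ + 122 = 368/3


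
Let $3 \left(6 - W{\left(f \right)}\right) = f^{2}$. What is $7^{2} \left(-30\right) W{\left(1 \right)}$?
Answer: $-8330$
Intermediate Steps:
$W{\left(f \right)} = 6 - \frac{f^{2}}{3}$
$7^{2} \left(-30\right) W{\left(1 \right)} = 7^{2} \left(-30\right) \left(6 - \frac{1^{2}}{3}\right) = 49 \left(-30\right) \left(6 - \frac{1}{3}\right) = - 1470 \left(6 - \frac{1}{3}\right) = \left(-1470\right) \frac{17}{3} = -8330$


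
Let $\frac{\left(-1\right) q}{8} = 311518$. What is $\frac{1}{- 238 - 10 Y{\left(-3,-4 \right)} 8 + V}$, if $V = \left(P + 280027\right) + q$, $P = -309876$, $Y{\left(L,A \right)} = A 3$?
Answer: $- \frac{1}{2750473} \approx -3.6357 \cdot 10^{-7}$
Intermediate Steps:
$Y{\left(L,A \right)} = 3 A$
$q = -2492144$ ($q = \left(-8\right) 311518 = -2492144$)
$V = -2521993$ ($V = \left(-309876 + 280027\right) - 2492144 = -29849 - 2492144 = -2521993$)
$\frac{1}{- 238 - 10 Y{\left(-3,-4 \right)} 8 + V} = \frac{1}{- 238 - 10 \cdot 3 \left(-4\right) 8 - 2521993} = \frac{1}{- 238 \left(-10\right) \left(-12\right) 8 - 2521993} = \frac{1}{- 238 \cdot 120 \cdot 8 - 2521993} = \frac{1}{\left(-238\right) 960 - 2521993} = \frac{1}{-228480 - 2521993} = \frac{1}{-2750473} = - \frac{1}{2750473}$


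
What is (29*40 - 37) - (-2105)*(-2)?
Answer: -3087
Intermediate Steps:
(29*40 - 37) - (-2105)*(-2) = (1160 - 37) - 1*4210 = 1123 - 4210 = -3087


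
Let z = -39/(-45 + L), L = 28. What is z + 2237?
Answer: 38068/17 ≈ 2239.3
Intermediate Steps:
z = 39/17 (z = -39/(-45 + 28) = -39/(-17) = -1/17*(-39) = 39/17 ≈ 2.2941)
z + 2237 = 39/17 + 2237 = 38068/17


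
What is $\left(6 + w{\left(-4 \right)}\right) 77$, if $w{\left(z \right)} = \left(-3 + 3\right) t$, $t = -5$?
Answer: $462$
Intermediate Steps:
$w{\left(z \right)} = 0$ ($w{\left(z \right)} = \left(-3 + 3\right) \left(-5\right) = 0 \left(-5\right) = 0$)
$\left(6 + w{\left(-4 \right)}\right) 77 = \left(6 + 0\right) 77 = 6 \cdot 77 = 462$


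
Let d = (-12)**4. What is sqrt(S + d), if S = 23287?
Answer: sqrt(44023) ≈ 209.82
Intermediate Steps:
d = 20736
sqrt(S + d) = sqrt(23287 + 20736) = sqrt(44023)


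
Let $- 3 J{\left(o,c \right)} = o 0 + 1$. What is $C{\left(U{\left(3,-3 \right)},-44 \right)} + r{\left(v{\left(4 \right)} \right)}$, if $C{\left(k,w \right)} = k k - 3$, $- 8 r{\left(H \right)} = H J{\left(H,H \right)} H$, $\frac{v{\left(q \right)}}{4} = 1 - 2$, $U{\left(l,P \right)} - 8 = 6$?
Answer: $\frac{581}{3} \approx 193.67$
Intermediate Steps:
$U{\left(l,P \right)} = 14$ ($U{\left(l,P \right)} = 8 + 6 = 14$)
$v{\left(q \right)} = -4$ ($v{\left(q \right)} = 4 \left(1 - 2\right) = 4 \left(-1\right) = -4$)
$J{\left(o,c \right)} = - \frac{1}{3}$ ($J{\left(o,c \right)} = - \frac{o 0 + 1}{3} = - \frac{0 + 1}{3} = \left(- \frac{1}{3}\right) 1 = - \frac{1}{3}$)
$r{\left(H \right)} = \frac{H^{2}}{24}$ ($r{\left(H \right)} = - \frac{H \left(- \frac{1}{3}\right) H}{8} = - \frac{- \frac{H}{3} H}{8} = - \frac{\left(- \frac{1}{3}\right) H^{2}}{8} = \frac{H^{2}}{24}$)
$C{\left(k,w \right)} = -3 + k^{2}$ ($C{\left(k,w \right)} = k^{2} - 3 = -3 + k^{2}$)
$C{\left(U{\left(3,-3 \right)},-44 \right)} + r{\left(v{\left(4 \right)} \right)} = \left(-3 + 14^{2}\right) + \frac{\left(-4\right)^{2}}{24} = \left(-3 + 196\right) + \frac{1}{24} \cdot 16 = 193 + \frac{2}{3} = \frac{581}{3}$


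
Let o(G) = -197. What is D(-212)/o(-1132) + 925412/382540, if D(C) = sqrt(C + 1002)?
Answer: 7463/3085 - sqrt(790)/197 ≈ 2.2765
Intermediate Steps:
D(C) = sqrt(1002 + C)
D(-212)/o(-1132) + 925412/382540 = sqrt(1002 - 212)/(-197) + 925412/382540 = sqrt(790)*(-1/197) + 925412*(1/382540) = -sqrt(790)/197 + 7463/3085 = 7463/3085 - sqrt(790)/197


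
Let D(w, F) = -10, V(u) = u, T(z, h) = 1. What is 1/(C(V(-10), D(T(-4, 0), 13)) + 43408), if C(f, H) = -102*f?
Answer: 1/44428 ≈ 2.2508e-5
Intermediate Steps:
1/(C(V(-10), D(T(-4, 0), 13)) + 43408) = 1/(-102*(-10) + 43408) = 1/(1020 + 43408) = 1/44428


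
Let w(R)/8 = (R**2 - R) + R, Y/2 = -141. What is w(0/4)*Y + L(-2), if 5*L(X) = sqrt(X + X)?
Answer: 2*I/5 ≈ 0.4*I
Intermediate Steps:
L(X) = sqrt(2)*sqrt(X)/5 (L(X) = sqrt(X + X)/5 = sqrt(2*X)/5 = (sqrt(2)*sqrt(X))/5 = sqrt(2)*sqrt(X)/5)
Y = -282 (Y = 2*(-141) = -282)
w(R) = 8*R**2 (w(R) = 8*((R**2 - R) + R) = 8*R**2)
w(0/4)*Y + L(-2) = (8*(0/4)**2)*(-282) + sqrt(2)*sqrt(-2)/5 = (8*(0*(1/4))**2)*(-282) + sqrt(2)*(I*sqrt(2))/5 = (8*0**2)*(-282) + 2*I/5 = (8*0)*(-282) + 2*I/5 = 0*(-282) + 2*I/5 = 0 + 2*I/5 = 2*I/5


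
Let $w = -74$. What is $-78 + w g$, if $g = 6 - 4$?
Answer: $-226$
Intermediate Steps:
$g = 2$ ($g = 6 - 4 = 2$)
$-78 + w g = -78 - 148 = -226$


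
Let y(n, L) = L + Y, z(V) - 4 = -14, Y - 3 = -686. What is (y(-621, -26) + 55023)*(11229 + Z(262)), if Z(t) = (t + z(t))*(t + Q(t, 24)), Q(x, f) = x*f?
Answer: 90260580306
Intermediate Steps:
Y = -683 (Y = 3 - 686 = -683)
z(V) = -10 (z(V) = 4 - 14 = -10)
Q(x, f) = f*x
y(n, L) = -683 + L (y(n, L) = L - 683 = -683 + L)
Z(t) = 25*t*(-10 + t) (Z(t) = (t - 10)*(t + 24*t) = (-10 + t)*(25*t) = 25*t*(-10 + t))
(y(-621, -26) + 55023)*(11229 + Z(262)) = ((-683 - 26) + 55023)*(11229 + 25*262*(-10 + 262)) = (-709 + 55023)*(11229 + 25*262*252) = 54314*(11229 + 1650600) = 54314*1661829 = 90260580306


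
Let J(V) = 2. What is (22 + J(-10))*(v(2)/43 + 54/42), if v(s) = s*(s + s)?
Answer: 10632/301 ≈ 35.322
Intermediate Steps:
v(s) = 2*s² (v(s) = s*(2*s) = 2*s²)
(22 + J(-10))*(v(2)/43 + 54/42) = (22 + 2)*((2*2²)/43 + 54/42) = 24*((2*4)*(1/43) + 54*(1/42)) = 24*(8*(1/43) + 9/7) = 24*(8/43 + 9/7) = 24*(443/301) = 10632/301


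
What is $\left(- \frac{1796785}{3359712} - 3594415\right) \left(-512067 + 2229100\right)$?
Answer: $- \frac{20735235640673178745}{3359712} \approx -6.1717 \cdot 10^{12}$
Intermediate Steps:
$\left(- \frac{1796785}{3359712} - 3594415\right) \left(-512067 + 2229100\right) = \left(\left(-1796785\right) \frac{1}{3359712} - 3594415\right) 1717033 = \left(- \frac{1796785}{3359712} - 3594415\right) 1717033 = \left(- \frac{12076201005265}{3359712}\right) 1717033 = - \frac{20735235640673178745}{3359712}$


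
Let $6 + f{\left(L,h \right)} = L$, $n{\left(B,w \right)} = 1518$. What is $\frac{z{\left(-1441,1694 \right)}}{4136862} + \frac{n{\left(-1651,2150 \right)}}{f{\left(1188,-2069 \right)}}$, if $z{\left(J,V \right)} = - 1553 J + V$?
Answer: $\frac{1487820785}{814961814} \approx 1.8256$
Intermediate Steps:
$f{\left(L,h \right)} = -6 + L$
$z{\left(J,V \right)} = V - 1553 J$
$\frac{z{\left(-1441,1694 \right)}}{4136862} + \frac{n{\left(-1651,2150 \right)}}{f{\left(1188,-2069 \right)}} = \frac{1694 - -2237873}{4136862} + \frac{1518}{-6 + 1188} = \left(1694 + 2237873\right) \frac{1}{4136862} + \frac{1518}{1182} = 2239567 \cdot \frac{1}{4136862} + 1518 \cdot \frac{1}{1182} = \frac{2239567}{4136862} + \frac{253}{197} = \frac{1487820785}{814961814}$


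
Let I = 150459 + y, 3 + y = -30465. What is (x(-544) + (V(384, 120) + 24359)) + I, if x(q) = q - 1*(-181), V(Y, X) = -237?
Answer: 143750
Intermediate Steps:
y = -30468 (y = -3 - 30465 = -30468)
x(q) = 181 + q (x(q) = q + 181 = 181 + q)
I = 119991 (I = 150459 - 30468 = 119991)
(x(-544) + (V(384, 120) + 24359)) + I = ((181 - 544) + (-237 + 24359)) + 119991 = (-363 + 24122) + 119991 = 23759 + 119991 = 143750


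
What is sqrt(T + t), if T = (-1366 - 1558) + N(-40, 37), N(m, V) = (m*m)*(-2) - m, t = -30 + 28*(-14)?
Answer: I*sqrt(6506) ≈ 80.66*I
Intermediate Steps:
t = -422 (t = -30 - 392 = -422)
N(m, V) = -m - 2*m**2 (N(m, V) = m**2*(-2) - m = -2*m**2 - m = -m - 2*m**2)
T = -6084 (T = (-1366 - 1558) - 1*(-40)*(1 + 2*(-40)) = -2924 - 1*(-40)*(1 - 80) = -2924 - 1*(-40)*(-79) = -2924 - 3160 = -6084)
sqrt(T + t) = sqrt(-6084 - 422) = sqrt(-6506) = I*sqrt(6506)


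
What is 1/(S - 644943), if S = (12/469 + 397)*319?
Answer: -469/243078872 ≈ -1.9294e-6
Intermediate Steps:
S = 59399395/469 (S = (12*(1/469) + 397)*319 = (12/469 + 397)*319 = (186205/469)*319 = 59399395/469 ≈ 1.2665e+5)
1/(S - 644943) = 1/(59399395/469 - 644943) = 1/(-243078872/469) = -469/243078872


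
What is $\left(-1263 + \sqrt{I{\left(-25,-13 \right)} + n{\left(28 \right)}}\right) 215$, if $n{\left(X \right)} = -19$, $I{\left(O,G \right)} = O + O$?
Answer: $-271545 + 215 i \sqrt{69} \approx -2.7155 \cdot 10^{5} + 1785.9 i$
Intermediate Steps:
$I{\left(O,G \right)} = 2 O$
$\left(-1263 + \sqrt{I{\left(-25,-13 \right)} + n{\left(28 \right)}}\right) 215 = \left(-1263 + \sqrt{2 \left(-25\right) - 19}\right) 215 = \left(-1263 + \sqrt{-50 - 19}\right) 215 = \left(-1263 + \sqrt{-69}\right) 215 = \left(-1263 + i \sqrt{69}\right) 215 = -271545 + 215 i \sqrt{69}$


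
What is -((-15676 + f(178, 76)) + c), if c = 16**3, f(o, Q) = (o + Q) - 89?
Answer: 11415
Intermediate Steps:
f(o, Q) = -89 + Q + o (f(o, Q) = (Q + o) - 89 = -89 + Q + o)
c = 4096
-((-15676 + f(178, 76)) + c) = -((-15676 + (-89 + 76 + 178)) + 4096) = -((-15676 + 165) + 4096) = -(-15511 + 4096) = -1*(-11415) = 11415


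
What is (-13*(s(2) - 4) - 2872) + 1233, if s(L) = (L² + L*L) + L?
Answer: -1717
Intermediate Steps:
s(L) = L + 2*L² (s(L) = (L² + L²) + L = 2*L² + L = L + 2*L²)
(-13*(s(2) - 4) - 2872) + 1233 = (-13*(2*(1 + 2*2) - 4) - 2872) + 1233 = (-13*(2*(1 + 4) - 4) - 2872) + 1233 = (-13*(2*5 - 4) - 2872) + 1233 = (-13*(10 - 4) - 2872) + 1233 = (-13*6 - 2872) + 1233 = (-78 - 2872) + 1233 = -2950 + 1233 = -1717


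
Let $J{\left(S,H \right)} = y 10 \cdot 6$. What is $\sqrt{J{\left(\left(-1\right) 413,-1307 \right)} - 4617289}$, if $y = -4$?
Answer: $i \sqrt{4617529} \approx 2148.8 i$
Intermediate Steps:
$J{\left(S,H \right)} = -240$ ($J{\left(S,H \right)} = \left(-4\right) 10 \cdot 6 = \left(-40\right) 6 = -240$)
$\sqrt{J{\left(\left(-1\right) 413,-1307 \right)} - 4617289} = \sqrt{-240 - 4617289} = \sqrt{-4617529} = i \sqrt{4617529}$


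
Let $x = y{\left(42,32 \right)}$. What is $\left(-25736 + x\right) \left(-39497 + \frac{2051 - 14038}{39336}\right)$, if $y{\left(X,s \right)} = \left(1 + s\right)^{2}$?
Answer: $\frac{38293205384413}{39336} \approx 9.7349 \cdot 10^{8}$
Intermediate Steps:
$x = 1089$ ($x = \left(1 + 32\right)^{2} = 33^{2} = 1089$)
$\left(-25736 + x\right) \left(-39497 + \frac{2051 - 14038}{39336}\right) = \left(-25736 + 1089\right) \left(-39497 + \frac{2051 - 14038}{39336}\right) = - 24647 \left(-39497 - \frac{11987}{39336}\right) = \left(-24647\right) \left(- \frac{1553665979}{39336}\right) = \frac{38293205384413}{39336}$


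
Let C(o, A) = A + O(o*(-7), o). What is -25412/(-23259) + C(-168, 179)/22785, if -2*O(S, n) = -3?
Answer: 129602371/117768070 ≈ 1.1005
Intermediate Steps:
O(S, n) = 3/2 (O(S, n) = -½*(-3) = 3/2)
C(o, A) = 3/2 + A (C(o, A) = A + 3/2 = 3/2 + A)
-25412/(-23259) + C(-168, 179)/22785 = -25412/(-23259) + (3/2 + 179)/22785 = -25412*(-1/23259) + (361/2)*(1/22785) = 25412/23259 + 361/45570 = 129602371/117768070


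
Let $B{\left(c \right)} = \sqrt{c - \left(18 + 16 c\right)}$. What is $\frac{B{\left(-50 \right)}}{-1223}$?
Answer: $- \frac{2 \sqrt{183}}{1223} \approx -0.022122$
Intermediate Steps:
$B{\left(c \right)} = \sqrt{-18 - 15 c}$
$\frac{B{\left(-50 \right)}}{-1223} = \frac{\sqrt{-18 - -750}}{-1223} = \sqrt{-18 + 750} \left(- \frac{1}{1223}\right) = \sqrt{732} \left(- \frac{1}{1223}\right) = 2 \sqrt{183} \left(- \frac{1}{1223}\right) = - \frac{2 \sqrt{183}}{1223}$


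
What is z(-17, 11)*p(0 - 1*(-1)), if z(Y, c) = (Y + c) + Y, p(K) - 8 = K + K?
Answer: -230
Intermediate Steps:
p(K) = 8 + 2*K (p(K) = 8 + (K + K) = 8 + 2*K)
z(Y, c) = c + 2*Y
z(-17, 11)*p(0 - 1*(-1)) = (11 + 2*(-17))*(8 + 2*(0 - 1*(-1))) = (11 - 34)*(8 + 2*(0 + 1)) = -23*(8 + 2*1) = -23*(8 + 2) = -23*10 = -230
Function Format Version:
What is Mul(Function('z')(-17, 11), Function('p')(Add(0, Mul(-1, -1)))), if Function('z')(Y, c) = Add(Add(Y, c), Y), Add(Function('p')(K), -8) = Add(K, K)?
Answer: -230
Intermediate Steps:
Function('p')(K) = Add(8, Mul(2, K)) (Function('p')(K) = Add(8, Add(K, K)) = Add(8, Mul(2, K)))
Function('z')(Y, c) = Add(c, Mul(2, Y))
Mul(Function('z')(-17, 11), Function('p')(Add(0, Mul(-1, -1)))) = Mul(Add(11, Mul(2, -17)), Add(8, Mul(2, Add(0, Mul(-1, -1))))) = Mul(Add(11, -34), Add(8, Mul(2, Add(0, 1)))) = Mul(-23, Add(8, Mul(2, 1))) = Mul(-23, Add(8, 2)) = Mul(-23, 10) = -230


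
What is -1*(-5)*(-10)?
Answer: -50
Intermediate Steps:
-1*(-5)*(-10) = 5*(-10) = -50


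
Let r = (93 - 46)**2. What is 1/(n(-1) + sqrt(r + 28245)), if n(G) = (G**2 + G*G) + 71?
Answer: -73/25125 + sqrt(30454)/25125 ≈ 0.0040402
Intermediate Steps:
n(G) = 71 + 2*G**2 (n(G) = (G**2 + G**2) + 71 = 2*G**2 + 71 = 71 + 2*G**2)
r = 2209 (r = 47**2 = 2209)
1/(n(-1) + sqrt(r + 28245)) = 1/((71 + 2*(-1)**2) + sqrt(2209 + 28245)) = 1/((71 + 2*1) + sqrt(30454)) = 1/((71 + 2) + sqrt(30454)) = 1/(73 + sqrt(30454))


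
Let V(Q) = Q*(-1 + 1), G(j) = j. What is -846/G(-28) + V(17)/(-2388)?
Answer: 423/14 ≈ 30.214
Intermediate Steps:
V(Q) = 0 (V(Q) = Q*0 = 0)
-846/G(-28) + V(17)/(-2388) = -846/(-28) + 0/(-2388) = -846*(-1/28) + 0*(-1/2388) = 423/14 + 0 = 423/14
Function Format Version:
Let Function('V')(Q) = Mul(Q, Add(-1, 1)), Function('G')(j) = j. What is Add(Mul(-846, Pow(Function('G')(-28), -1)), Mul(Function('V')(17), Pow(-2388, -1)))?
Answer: Rational(423, 14) ≈ 30.214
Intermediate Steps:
Function('V')(Q) = 0 (Function('V')(Q) = Mul(Q, 0) = 0)
Add(Mul(-846, Pow(Function('G')(-28), -1)), Mul(Function('V')(17), Pow(-2388, -1))) = Add(Mul(-846, Pow(-28, -1)), Mul(0, Pow(-2388, -1))) = Add(Mul(-846, Rational(-1, 28)), Mul(0, Rational(-1, 2388))) = Add(Rational(423, 14), 0) = Rational(423, 14)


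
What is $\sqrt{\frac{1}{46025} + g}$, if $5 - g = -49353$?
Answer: $\frac{\sqrt{4182203291791}}{9205} \approx 222.17$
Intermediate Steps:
$g = 49358$ ($g = 5 - -49353 = 5 + 49353 = 49358$)
$\sqrt{\frac{1}{46025} + g} = \sqrt{\frac{1}{46025} + 49358} = \sqrt{\frac{2271701951}{46025}} = \frac{\sqrt{4182203291791}}{9205}$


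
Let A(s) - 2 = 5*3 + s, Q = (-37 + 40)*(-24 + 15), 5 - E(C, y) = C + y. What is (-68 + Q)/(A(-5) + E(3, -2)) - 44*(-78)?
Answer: 54817/16 ≈ 3426.1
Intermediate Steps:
E(C, y) = 5 - C - y (E(C, y) = 5 - (C + y) = 5 + (-C - y) = 5 - C - y)
Q = -27 (Q = 3*(-9) = -27)
A(s) = 17 + s (A(s) = 2 + (5*3 + s) = 2 + (15 + s) = 17 + s)
(-68 + Q)/(A(-5) + E(3, -2)) - 44*(-78) = (-68 - 27)/((17 - 5) + (5 - 1*3 - 1*(-2))) - 44*(-78) = -95/(12 + (5 - 3 + 2)) + 3432 = -95/(12 + 4) + 3432 = -95/16 + 3432 = 54817/16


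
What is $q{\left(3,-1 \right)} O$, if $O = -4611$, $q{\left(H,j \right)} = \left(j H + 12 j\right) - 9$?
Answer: $110664$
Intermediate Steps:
$q{\left(H,j \right)} = -9 + 12 j + H j$ ($q{\left(H,j \right)} = \left(H j + 12 j\right) - 9 = \left(12 j + H j\right) - 9 = -9 + 12 j + H j$)
$q{\left(3,-1 \right)} O = \left(-9 + 12 \left(-1\right) + 3 \left(-1\right)\right) \left(-4611\right) = \left(-9 - 12 - 3\right) \left(-4611\right) = \left(-24\right) \left(-4611\right) = 110664$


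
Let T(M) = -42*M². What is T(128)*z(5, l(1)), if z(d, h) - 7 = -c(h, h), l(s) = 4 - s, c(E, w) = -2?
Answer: -6193152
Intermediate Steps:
z(d, h) = 9 (z(d, h) = 7 - 1*(-2) = 7 + 2 = 9)
T(128)*z(5, l(1)) = -42*128²*9 = -42*16384*9 = -688128*9 = -6193152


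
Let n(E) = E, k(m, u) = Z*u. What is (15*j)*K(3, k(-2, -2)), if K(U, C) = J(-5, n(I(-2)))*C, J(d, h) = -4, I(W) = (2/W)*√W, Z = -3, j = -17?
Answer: 6120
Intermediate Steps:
I(W) = 2/√W
k(m, u) = -3*u
K(U, C) = -4*C
(15*j)*K(3, k(-2, -2)) = (15*(-17))*(-(-12)*(-2)) = -(-1020)*6 = -255*(-24) = 6120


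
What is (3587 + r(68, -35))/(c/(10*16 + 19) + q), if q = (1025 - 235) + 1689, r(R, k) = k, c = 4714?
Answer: 211936/149485 ≈ 1.4178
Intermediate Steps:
q = 2479 (q = 790 + 1689 = 2479)
(3587 + r(68, -35))/(c/(10*16 + 19) + q) = (3587 - 35)/(4714/(10*16 + 19) + 2479) = 3552/(4714/(160 + 19) + 2479) = 3552/(4714/179 + 2479) = 3552/(448455/179) = 3552*(179/448455) = 211936/149485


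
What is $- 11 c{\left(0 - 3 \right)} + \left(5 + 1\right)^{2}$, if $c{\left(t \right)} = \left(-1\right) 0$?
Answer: $36$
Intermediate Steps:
$c{\left(t \right)} = 0$
$- 11 c{\left(0 - 3 \right)} + \left(5 + 1\right)^{2} = \left(-11\right) 0 + \left(5 + 1\right)^{2} = 0 + 6^{2} = 0 + 36 = 36$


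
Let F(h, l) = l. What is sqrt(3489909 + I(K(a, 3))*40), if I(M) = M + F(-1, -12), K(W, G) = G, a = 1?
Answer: sqrt(3489549) ≈ 1868.0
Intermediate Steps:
I(M) = -12 + M (I(M) = M - 12 = -12 + M)
sqrt(3489909 + I(K(a, 3))*40) = sqrt(3489909 + (-12 + 3)*40) = sqrt(3489909 - 9*40) = sqrt(3489909 - 360) = sqrt(3489549)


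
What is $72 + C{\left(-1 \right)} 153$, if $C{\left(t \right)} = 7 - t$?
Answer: $1296$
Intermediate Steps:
$72 + C{\left(-1 \right)} 153 = 72 + \left(7 - -1\right) 153 = 72 + \left(7 + 1\right) 153 = 72 + 8 \cdot 153 = 72 + 1224 = 1296$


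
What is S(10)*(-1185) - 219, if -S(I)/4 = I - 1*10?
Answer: -219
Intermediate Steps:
S(I) = 40 - 4*I (S(I) = -4*(I - 1*10) = -4*(I - 10) = -4*(-10 + I) = 40 - 4*I)
S(10)*(-1185) - 219 = (40 - 4*10)*(-1185) - 219 = (40 - 40)*(-1185) - 219 = 0*(-1185) - 219 = 0 - 219 = -219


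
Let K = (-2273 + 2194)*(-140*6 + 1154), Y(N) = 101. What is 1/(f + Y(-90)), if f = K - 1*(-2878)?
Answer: -1/21827 ≈ -4.5815e-5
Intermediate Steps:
K = -24806 (K = -79*(-840 + 1154) = -79*314 = -24806)
f = -21928 (f = -24806 - 1*(-2878) = -24806 + 2878 = -21928)
1/(f + Y(-90)) = 1/(-21928 + 101) = 1/(-21827) = -1/21827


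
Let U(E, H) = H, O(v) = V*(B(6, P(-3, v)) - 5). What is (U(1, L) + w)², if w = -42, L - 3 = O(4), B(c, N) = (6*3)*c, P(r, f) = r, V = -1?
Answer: 20164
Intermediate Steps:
B(c, N) = 18*c
O(v) = -103 (O(v) = -(18*6 - 5) = -(108 - 5) = -1*103 = -103)
L = -100 (L = 3 - 103 = -100)
(U(1, L) + w)² = (-100 - 42)² = (-142)² = 20164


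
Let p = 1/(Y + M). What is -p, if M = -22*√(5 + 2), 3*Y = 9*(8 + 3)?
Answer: 3/209 + 2*√7/209 ≈ 0.039672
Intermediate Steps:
Y = 33 (Y = (9*(8 + 3))/3 = (9*11)/3 = (⅓)*99 = 33)
M = -22*√7 ≈ -58.207
p = 1/(33 - 22*√7) ≈ -0.039672
-p = -(-3/209 - 2*√7/209) = 3/209 + 2*√7/209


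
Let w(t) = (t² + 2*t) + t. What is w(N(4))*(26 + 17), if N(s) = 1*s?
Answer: 1204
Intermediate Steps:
N(s) = s
w(t) = t² + 3*t
w(N(4))*(26 + 17) = (4*(3 + 4))*(26 + 17) = (4*7)*43 = 28*43 = 1204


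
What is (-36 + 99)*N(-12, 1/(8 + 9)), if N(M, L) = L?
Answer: 63/17 ≈ 3.7059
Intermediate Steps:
(-36 + 99)*N(-12, 1/(8 + 9)) = (-36 + 99)/(8 + 9) = 63/17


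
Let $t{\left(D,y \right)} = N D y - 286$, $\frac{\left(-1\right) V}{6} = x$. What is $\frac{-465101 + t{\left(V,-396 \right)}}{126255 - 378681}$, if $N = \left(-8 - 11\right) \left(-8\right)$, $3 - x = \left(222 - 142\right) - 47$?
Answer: $\frac{3766649}{84142} \approx 44.765$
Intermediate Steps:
$x = -30$ ($x = 3 - \left(\left(222 - 142\right) - 47\right) = 3 - \left(80 - 47\right) = 3 - 33 = -30$)
$N = 152$ ($N = \left(-19\right) \left(-8\right) = 152$)
$V = 180$ ($V = \left(-6\right) \left(-30\right) = 180$)
$t{\left(D,y \right)} = -286 + 152 D y$ ($t{\left(D,y \right)} = 152 D y - 286 = -286 + 152 D y$)
$\frac{-465101 + t{\left(V,-396 \right)}}{126255 - 378681} = \frac{-465101 + \left(-286 + 152 \cdot 180 \left(-396\right)\right)}{126255 - 378681} = \frac{-465101 - 10834846}{-252426} = \left(-465101 - 10834846\right) \left(- \frac{1}{252426}\right) = \left(-11299947\right) \left(- \frac{1}{252426}\right) = \frac{3766649}{84142}$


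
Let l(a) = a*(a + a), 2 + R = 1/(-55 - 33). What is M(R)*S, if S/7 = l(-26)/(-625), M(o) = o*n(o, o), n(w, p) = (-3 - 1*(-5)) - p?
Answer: 73915023/605000 ≈ 122.17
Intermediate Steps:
n(w, p) = 2 - p (n(w, p) = (-3 + 5) - p = 2 - p)
R = -177/88 (R = -2 + 1/(-55 - 33) = -2 + 1/(-88) = -2 - 1/88 = -177/88 ≈ -2.0114)
M(o) = o*(2 - o)
l(a) = 2*a² (l(a) = a*(2*a) = 2*a²)
S = -9464/625 (S = 7*((2*(-26)²)/(-625)) = 7*((2*676)*(-1/625)) = 7*(1352*(-1/625)) = 7*(-1352/625) = -9464/625 ≈ -15.142)
M(R)*S = -177*(2 - 1*(-177/88))/88*(-9464/625) = -177*(2 + 177/88)/88*(-9464/625) = -177/88*353/88*(-9464/625) = -62481/7744*(-9464/625) = 73915023/605000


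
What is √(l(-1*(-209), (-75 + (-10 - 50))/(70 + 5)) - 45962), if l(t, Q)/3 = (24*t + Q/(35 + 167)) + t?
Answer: I*√30895795970/1010 ≈ 174.03*I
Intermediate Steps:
l(t, Q) = 75*t + 3*Q/202 (l(t, Q) = 3*((24*t + Q/(35 + 167)) + t) = 3*((24*t + Q/202) + t) = 3*(25*t + Q/202) = 75*t + 3*Q/202)
√(l(-1*(-209), (-75 + (-10 - 50))/(70 + 5)) - 45962) = √((75*(-1*(-209)) + 3*((-75 + (-10 - 50))/(70 + 5))/202) - 45962) = √((75*209 + 3*((-75 - 60)/75)/202) - 45962) = √((15675 + 3*(-135*1/75)/202) - 45962) = √((15675 + (3/202)*(-9/5)) - 45962) = √((15675 - 27/1010) - 45962) = √(15831723/1010 - 45962) = √(-30589897/1010) = I*√30895795970/1010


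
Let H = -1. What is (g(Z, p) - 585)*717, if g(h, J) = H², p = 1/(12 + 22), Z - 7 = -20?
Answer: -418728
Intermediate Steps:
Z = -13 (Z = 7 - 20 = -13)
p = 1/34 ≈ 0.029412
g(h, J) = 1 (g(h, J) = (-1)² = 1)
(g(Z, p) - 585)*717 = (1 - 585)*717 = -584*717 = -418728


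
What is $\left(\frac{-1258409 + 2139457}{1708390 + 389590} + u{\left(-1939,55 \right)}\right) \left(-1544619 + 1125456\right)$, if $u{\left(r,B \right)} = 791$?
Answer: $- \frac{173992803749541}{524495} \approx -3.3173 \cdot 10^{8}$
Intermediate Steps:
$\left(\frac{-1258409 + 2139457}{1708390 + 389590} + u{\left(-1939,55 \right)}\right) \left(-1544619 + 1125456\right) = \left(\frac{-1258409 + 2139457}{1708390 + 389590} + 791\right) \left(-1544619 + 1125456\right) = \left(\frac{881048}{2097980} + 791\right) \left(-419163\right) = \left(881048 \cdot \frac{1}{2097980} + 791\right) \left(-419163\right) = \left(\frac{220262}{524495} + 791\right) \left(-419163\right) = \frac{415095807}{524495} \left(-419163\right) = - \frac{173992803749541}{524495}$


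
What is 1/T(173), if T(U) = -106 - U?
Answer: -1/279 ≈ -0.0035842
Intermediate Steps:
1/T(173) = 1/(-106 - 1*173) = 1/(-106 - 173) = 1/(-279) = -1/279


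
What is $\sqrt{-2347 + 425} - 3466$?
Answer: $-3466 + 31 i \sqrt{2} \approx -3466.0 + 43.841 i$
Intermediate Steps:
$\sqrt{-2347 + 425} - 3466 = \sqrt{-1922} - 3466 = 31 i \sqrt{2} - 3466 = -3466 + 31 i \sqrt{2}$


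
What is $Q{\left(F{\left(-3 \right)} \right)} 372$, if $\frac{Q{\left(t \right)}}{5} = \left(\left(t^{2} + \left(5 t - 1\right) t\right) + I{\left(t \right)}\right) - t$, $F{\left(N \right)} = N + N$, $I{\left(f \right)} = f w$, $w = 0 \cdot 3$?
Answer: $424080$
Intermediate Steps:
$w = 0$
$I{\left(f \right)} = 0$ ($I{\left(f \right)} = f 0 = 0$)
$F{\left(N \right)} = 2 N$
$Q{\left(t \right)} = - 5 t + 5 t^{2} + 5 t \left(-1 + 5 t\right)$ ($Q{\left(t \right)} = 5 \left(\left(\left(t^{2} + \left(5 t - 1\right) t\right) + 0\right) - t\right) = 5 \left(\left(\left(t^{2} + \left(-1 + 5 t\right) t\right) + 0\right) - t\right) = 5 \left(\left(\left(t^{2} + t \left(-1 + 5 t\right)\right) + 0\right) - t\right) = 5 \left(\left(t^{2} + t \left(-1 + 5 t\right)\right) - t\right) = 5 \left(t^{2} - t + t \left(-1 + 5 t\right)\right) = - 5 t + 5 t^{2} + 5 t \left(-1 + 5 t\right)$)
$Q{\left(F{\left(-3 \right)} \right)} 372 = 10 \cdot 2 \left(-3\right) \left(-1 + 3 \cdot 2 \left(-3\right)\right) 372 = 10 \left(-6\right) \left(-1 + 3 \left(-6\right)\right) 372 = 10 \left(-6\right) \left(-1 - 18\right) 372 = 10 \left(-6\right) \left(-19\right) 372 = 1140 \cdot 372 = 424080$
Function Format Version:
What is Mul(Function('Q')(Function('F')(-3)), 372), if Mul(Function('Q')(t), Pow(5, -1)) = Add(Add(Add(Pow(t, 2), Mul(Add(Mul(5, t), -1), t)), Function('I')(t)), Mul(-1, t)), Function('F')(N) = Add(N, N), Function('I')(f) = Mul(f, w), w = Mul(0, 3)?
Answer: 424080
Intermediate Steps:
w = 0
Function('I')(f) = 0 (Function('I')(f) = Mul(f, 0) = 0)
Function('F')(N) = Mul(2, N)
Function('Q')(t) = Add(Mul(-5, t), Mul(5, Pow(t, 2)), Mul(5, t, Add(-1, Mul(5, t)))) (Function('Q')(t) = Mul(5, Add(Add(Add(Pow(t, 2), Mul(Add(Mul(5, t), -1), t)), 0), Mul(-1, t))) = Mul(5, Add(Add(Add(Pow(t, 2), Mul(Add(-1, Mul(5, t)), t)), 0), Mul(-1, t))) = Mul(5, Add(Add(Add(Pow(t, 2), Mul(t, Add(-1, Mul(5, t)))), 0), Mul(-1, t))) = Mul(5, Add(Add(Pow(t, 2), Mul(t, Add(-1, Mul(5, t)))), Mul(-1, t))) = Mul(5, Add(Pow(t, 2), Mul(-1, t), Mul(t, Add(-1, Mul(5, t))))) = Add(Mul(-5, t), Mul(5, Pow(t, 2)), Mul(5, t, Add(-1, Mul(5, t)))))
Mul(Function('Q')(Function('F')(-3)), 372) = Mul(Mul(10, Mul(2, -3), Add(-1, Mul(3, Mul(2, -3)))), 372) = Mul(Mul(10, -6, Add(-1, Mul(3, -6))), 372) = Mul(Mul(10, -6, Add(-1, -18)), 372) = Mul(Mul(10, -6, -19), 372) = Mul(1140, 372) = 424080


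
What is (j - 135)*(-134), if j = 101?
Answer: 4556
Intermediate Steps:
(j - 135)*(-134) = (101 - 135)*(-134) = -34*(-134) = 4556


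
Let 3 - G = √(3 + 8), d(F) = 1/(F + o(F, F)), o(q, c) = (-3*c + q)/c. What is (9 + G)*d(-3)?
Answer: -12/5 + √11/5 ≈ -1.7367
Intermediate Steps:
o(q, c) = (q - 3*c)/c
d(F) = 1/(-2 + F) (d(F) = 1/(F + (-3 + F/F)) = 1/(F + (-3 + 1)) = 1/(F - 2) = 1/(-2 + F))
G = 3 - √11 (G = 3 - √(3 + 8) = 3 - √11 ≈ -0.31662)
(9 + G)*d(-3) = (9 + (3 - √11))/(-2 - 3) = (12 - √11)/(-5) = (12 - √11)*(-⅕) = -12/5 + √11/5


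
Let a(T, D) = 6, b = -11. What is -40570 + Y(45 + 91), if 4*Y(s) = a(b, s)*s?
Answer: -40366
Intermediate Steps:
Y(s) = 3*s/2 (Y(s) = (6*s)/4 = 3*s/2)
-40570 + Y(45 + 91) = -40570 + 3*(45 + 91)/2 = -40570 + (3/2)*136 = -40570 + 204 = -40366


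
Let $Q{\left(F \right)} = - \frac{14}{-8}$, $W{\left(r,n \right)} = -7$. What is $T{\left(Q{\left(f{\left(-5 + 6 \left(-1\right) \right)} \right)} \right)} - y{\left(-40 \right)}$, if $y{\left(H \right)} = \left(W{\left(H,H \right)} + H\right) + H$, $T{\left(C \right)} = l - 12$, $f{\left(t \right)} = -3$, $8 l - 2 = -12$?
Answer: $\frac{295}{4} \approx 73.75$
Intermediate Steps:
$l = - \frac{5}{4}$ ($l = \frac{1}{4} + \frac{1}{8} \left(-12\right) = \frac{1}{4} - \frac{3}{2} = - \frac{5}{4} \approx -1.25$)
$Q{\left(F \right)} = \frac{7}{4}$ ($Q{\left(F \right)} = \left(-14\right) \left(- \frac{1}{8}\right) = \frac{7}{4}$)
$T{\left(C \right)} = - \frac{53}{4}$ ($T{\left(C \right)} = - \frac{5}{4} - 12 = - \frac{53}{4}$)
$y{\left(H \right)} = -7 + 2 H$ ($y{\left(H \right)} = \left(-7 + H\right) + H = -7 + 2 H$)
$T{\left(Q{\left(f{\left(-5 + 6 \left(-1\right) \right)} \right)} \right)} - y{\left(-40 \right)} = - \frac{53}{4} - \left(-7 + 2 \left(-40\right)\right) = - \frac{53}{4} - \left(-7 - 80\right) = - \frac{53}{4} - -87 = - \frac{53}{4} + 87 = \frac{295}{4}$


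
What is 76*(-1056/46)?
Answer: -40128/23 ≈ -1744.7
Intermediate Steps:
76*(-1056/46) = 76*(-1056*1/46) = 76*(-528/23) = -40128/23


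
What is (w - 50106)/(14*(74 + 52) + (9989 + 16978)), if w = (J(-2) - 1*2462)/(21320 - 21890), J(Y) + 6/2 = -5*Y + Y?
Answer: -3173107/1819630 ≈ -1.7438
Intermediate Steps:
J(Y) = -3 - 4*Y (J(Y) = -3 + (-5*Y + Y) = -3 - 4*Y)
w = 819/190 (w = ((-3 - 4*(-2)) - 1*2462)/(21320 - 21890) = ((-3 + 8) - 2462)/(-570) = (5 - 2462)*(-1/570) = -2457*(-1/570) = 819/190 ≈ 4.3105)
(w - 50106)/(14*(74 + 52) + (9989 + 16978)) = (819/190 - 50106)/(14*(74 + 52) + (9989 + 16978)) = -9519321/(190*(14*126 + 26967)) = -9519321/(190*(1764 + 26967)) = -9519321/190/28731 = -9519321/190*1/28731 = -3173107/1819630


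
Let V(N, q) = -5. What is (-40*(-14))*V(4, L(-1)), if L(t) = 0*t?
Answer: -2800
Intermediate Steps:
L(t) = 0
(-40*(-14))*V(4, L(-1)) = -40*(-14)*(-5) = 560*(-5) = -2800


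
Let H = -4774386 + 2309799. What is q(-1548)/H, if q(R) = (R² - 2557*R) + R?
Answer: -78432/30427 ≈ -2.5777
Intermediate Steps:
q(R) = R² - 2556*R
H = -2464587
q(-1548)/H = -1548*(-2556 - 1548)/(-2464587) = -1548*(-4104)*(-1/2464587) = 6352992*(-1/2464587) = -78432/30427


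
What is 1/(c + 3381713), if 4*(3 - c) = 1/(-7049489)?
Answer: 28197956/95357478972497 ≈ 2.9571e-7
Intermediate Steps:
c = 84593869/28197956 (c = 3 - ¼/(-7049489) = 3 - ¼*(-1/7049489) = 3 + 1/28197956 = 84593869/28197956 ≈ 3.0000)
1/(c + 3381713) = 1/(84593869/28197956 + 3381713) = 1/(95357478972497/28197956) = 28197956/95357478972497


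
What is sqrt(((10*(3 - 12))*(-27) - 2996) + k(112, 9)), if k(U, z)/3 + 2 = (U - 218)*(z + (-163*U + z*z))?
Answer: 2*sqrt(1444054) ≈ 2403.4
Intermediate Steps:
k(U, z) = -6 + 3*(-218 + U)*(z + z**2 - 163*U) (k(U, z) = -6 + 3*((U - 218)*(z + (-163*U + z*z))) = -6 + 3*((-218 + U)*(z + (-163*U + z**2))) = -6 + 3*((-218 + U)*(z + (z**2 - 163*U))) = -6 + 3*((-218 + U)*(z + z**2 - 163*U)) = -6 + 3*(-218 + U)*(z + z**2 - 163*U))
sqrt(((10*(3 - 12))*(-27) - 2996) + k(112, 9)) = sqrt(((10*(3 - 12))*(-27) - 2996) + (-6 - 654*9 - 654*9**2 - 489*112**2 + 106602*112 + 3*112*9 + 3*112*9**2)) = sqrt(((10*(-9))*(-27) - 2996) + (-6 - 5886 - 654*81 - 489*12544 + 11939424 + 3024 + 3*112*81)) = sqrt((-90*(-27) - 2996) + (-6 - 5886 - 52974 - 6134016 + 11939424 + 3024 + 27216)) = sqrt((2430 - 2996) + 5776782) = sqrt(-566 + 5776782) = sqrt(5776216) = 2*sqrt(1444054)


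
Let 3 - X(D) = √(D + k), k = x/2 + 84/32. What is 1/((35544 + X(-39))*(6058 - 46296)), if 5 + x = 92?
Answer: -47396/67792403073395 - √114/203377209220185 ≈ -6.9919e-10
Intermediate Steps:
x = 87 (x = -5 + 92 = 87)
k = 369/8 (k = 87/2 + 84/32 = 87*(½) + 84*(1/32) = 87/2 + 21/8 = 369/8 ≈ 46.125)
X(D) = 3 - √(369/8 + D) (X(D) = 3 - √(D + 369/8) = 3 - √(369/8 + D))
1/((35544 + X(-39))*(6058 - 46296)) = 1/((35544 + (3 - √(738 + 16*(-39))/4))*(6058 - 46296)) = 1/((35544 + (3 - √(738 - 624)/4))*(-40238)) = 1/((35544 + (3 - √114/4))*(-40238)) = 1/((35547 - √114/4)*(-40238)) = 1/(-1430340186 + 20119*√114/2)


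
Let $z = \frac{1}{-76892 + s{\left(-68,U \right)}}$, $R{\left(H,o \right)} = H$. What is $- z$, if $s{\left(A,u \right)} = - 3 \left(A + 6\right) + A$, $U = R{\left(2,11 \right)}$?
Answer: $\frac{1}{76774} \approx 1.3025 \cdot 10^{-5}$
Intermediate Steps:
$U = 2$
$s{\left(A,u \right)} = -18 - 2 A$ ($s{\left(A,u \right)} = - 3 \left(6 + A\right) + A = \left(-18 - 3 A\right) + A = -18 - 2 A$)
$z = - \frac{1}{76774}$ ($z = \frac{1}{-76892 - -118} = \frac{1}{-76892 + \left(-18 + 136\right)} = \frac{1}{-76892 + 118} = \frac{1}{-76774} = - \frac{1}{76774} \approx -1.3025 \cdot 10^{-5}$)
$- z = \left(-1\right) \left(- \frac{1}{76774}\right) = \frac{1}{76774}$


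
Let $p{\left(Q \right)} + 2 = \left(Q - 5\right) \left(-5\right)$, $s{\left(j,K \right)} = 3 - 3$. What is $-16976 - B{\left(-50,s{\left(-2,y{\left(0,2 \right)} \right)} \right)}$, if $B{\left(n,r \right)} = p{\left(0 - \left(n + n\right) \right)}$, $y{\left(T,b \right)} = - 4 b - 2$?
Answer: $-16499$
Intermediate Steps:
$y{\left(T,b \right)} = -2 - 4 b$
$s{\left(j,K \right)} = 0$ ($s{\left(j,K \right)} = 3 - 3 = 0$)
$p{\left(Q \right)} = 23 - 5 Q$ ($p{\left(Q \right)} = -2 + \left(Q - 5\right) \left(-5\right) = -2 + \left(-5 + Q\right) \left(-5\right) = -2 - \left(-25 + 5 Q\right) = 23 - 5 Q$)
$B{\left(n,r \right)} = 23 + 10 n$ ($B{\left(n,r \right)} = 23 - 5 \left(0 - \left(n + n\right)\right) = 23 - 5 \left(0 - 2 n\right) = 23 - 5 \left(- 2 n\right) = 23 + 10 n$)
$-16976 - B{\left(-50,s{\left(-2,y{\left(0,2 \right)} \right)} \right)} = -16976 - \left(23 + 10 \left(-50\right)\right) = -16976 - \left(23 - 500\right) = -16976 - -477 = -16976 + 477 = -16499$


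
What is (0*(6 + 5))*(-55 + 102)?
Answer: 0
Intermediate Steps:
(0*(6 + 5))*(-55 + 102) = (0*11)*47 = 0*47 = 0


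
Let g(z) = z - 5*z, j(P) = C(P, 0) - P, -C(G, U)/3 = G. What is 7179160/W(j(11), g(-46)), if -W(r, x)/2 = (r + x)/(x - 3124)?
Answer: 75381180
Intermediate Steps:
C(G, U) = -3*G
j(P) = -4*P (j(P) = -3*P - P = -4*P)
g(z) = -4*z
W(r, x) = -2*(r + x)/(-3124 + x) (W(r, x) = -2*(r + x)/(x - 3124) = -2*(r + x)/(-3124 + x))
7179160/W(j(11), g(-46)) = 7179160/((2*(-(-4)*11 - (-4)*(-46))/(-3124 - 4*(-46)))) = 7179160/((2*(-1*(-44) - 1*184)/(-3124 + 184))) = 7179160/((2*(44 - 184)/(-2940))) = 7179160/((2*(-1/2940)*(-140))) = 7179160/(2/21) = 7179160*(21/2) = 75381180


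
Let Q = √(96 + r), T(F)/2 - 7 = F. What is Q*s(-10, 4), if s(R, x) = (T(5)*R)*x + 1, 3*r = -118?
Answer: -959*√510/3 ≈ -7219.1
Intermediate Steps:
r = -118/3 (r = (⅓)*(-118) = -118/3 ≈ -39.333)
T(F) = 14 + 2*F
s(R, x) = 1 + 24*R*x (s(R, x) = ((14 + 2*5)*R)*x + 1 = ((14 + 10)*R)*x + 1 = (24*R)*x + 1 = 24*R*x + 1 = 1 + 24*R*x)
Q = √510/3 (Q = √(96 - 118/3) = √(170/3) = √510/3 ≈ 7.5277)
Q*s(-10, 4) = (√510/3)*(1 + 24*(-10)*4) = (√510/3)*(1 - 960) = (√510/3)*(-959) = -959*√510/3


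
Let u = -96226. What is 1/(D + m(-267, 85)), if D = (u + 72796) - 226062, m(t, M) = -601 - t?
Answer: -1/249826 ≈ -4.0028e-6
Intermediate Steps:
D = -249492 (D = (-96226 + 72796) - 226062 = -23430 - 226062 = -249492)
1/(D + m(-267, 85)) = 1/(-249492 + (-601 - 1*(-267))) = 1/(-249492 + (-601 + 267)) = 1/(-249492 - 334) = 1/(-249826) = -1/249826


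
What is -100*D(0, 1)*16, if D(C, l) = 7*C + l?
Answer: -1600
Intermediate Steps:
D(C, l) = l + 7*C
-100*D(0, 1)*16 = -100*(1 + 7*0)*16 = -100*(1 + 0)*16 = -100*1*16 = -100*16 = -1600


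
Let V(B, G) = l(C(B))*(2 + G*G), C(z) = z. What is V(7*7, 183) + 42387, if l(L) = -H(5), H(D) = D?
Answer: -125068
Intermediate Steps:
l(L) = -5 (l(L) = -1*5 = -5)
V(B, G) = -10 - 5*G² (V(B, G) = -5*(2 + G*G) = -5*(2 + G²) = -10 - 5*G²)
V(7*7, 183) + 42387 = (-10 - 5*183²) + 42387 = (-10 - 5*33489) + 42387 = (-10 - 167445) + 42387 = -167455 + 42387 = -125068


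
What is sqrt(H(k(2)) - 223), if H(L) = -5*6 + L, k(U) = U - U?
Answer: I*sqrt(253) ≈ 15.906*I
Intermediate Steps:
k(U) = 0
H(L) = -30 + L
sqrt(H(k(2)) - 223) = sqrt((-30 + 0) - 223) = sqrt(-30 - 223) = sqrt(-253) = I*sqrt(253)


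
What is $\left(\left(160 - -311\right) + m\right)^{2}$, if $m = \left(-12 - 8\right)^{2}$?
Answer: $758641$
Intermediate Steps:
$m = 400$ ($m = \left(-20\right)^{2} = 400$)
$\left(\left(160 - -311\right) + m\right)^{2} = \left(\left(160 - -311\right) + 400\right)^{2} = \left(\left(160 + 311\right) + 400\right)^{2} = \left(471 + 400\right)^{2} = 871^{2} = 758641$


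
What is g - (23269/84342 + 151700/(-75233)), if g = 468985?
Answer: 2975862355293433/6345301686 ≈ 4.6899e+5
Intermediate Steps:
g - (23269/84342 + 151700/(-75233)) = 468985 - (23269/84342 + 151700/(-75233)) = 468985 - (23269*(1/84342) + 151700*(-1/75233)) = 468985 - (23269/84342 - 151700/75233) = 468985 - 1*(-11044084723/6345301686) = 468985 + 11044084723/6345301686 = 2975862355293433/6345301686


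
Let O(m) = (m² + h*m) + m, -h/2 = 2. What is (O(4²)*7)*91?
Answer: 132496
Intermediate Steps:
h = -4 (h = -2*2 = -4)
O(m) = m² - 3*m (O(m) = (m² - 4*m) + m = m² - 3*m)
(O(4²)*7)*91 = ((4²*(-3 + 4²))*7)*91 = ((16*(-3 + 16))*7)*91 = ((16*13)*7)*91 = (208*7)*91 = 1456*91 = 132496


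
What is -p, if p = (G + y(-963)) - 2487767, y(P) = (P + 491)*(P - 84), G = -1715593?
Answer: 3709176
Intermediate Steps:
y(P) = (-84 + P)*(491 + P) (y(P) = (491 + P)*(-84 + P) = (-84 + P)*(491 + P))
p = -3709176 (p = (-1715593 + (-41244 + (-963)**2 + 407*(-963))) - 2487767 = (-1715593 + (-41244 + 927369 - 391941)) - 2487767 = (-1715593 + 494184) - 2487767 = -1221409 - 2487767 = -3709176)
-p = -1*(-3709176) = 3709176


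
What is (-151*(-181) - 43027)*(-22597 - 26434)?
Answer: 769590576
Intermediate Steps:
(-151*(-181) - 43027)*(-22597 - 26434) = (27331 - 43027)*(-49031) = -15696*(-49031) = 769590576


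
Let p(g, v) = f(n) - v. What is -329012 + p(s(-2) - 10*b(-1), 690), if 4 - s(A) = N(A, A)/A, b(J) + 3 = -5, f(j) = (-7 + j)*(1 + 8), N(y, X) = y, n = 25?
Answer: -329540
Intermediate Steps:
f(j) = -63 + 9*j (f(j) = (-7 + j)*9 = -63 + 9*j)
b(J) = -8 (b(J) = -3 - 5 = -8)
s(A) = 3 (s(A) = 4 - A/A = 4 - 1*1 = 4 - 1 = 3)
p(g, v) = 162 - v (p(g, v) = (-63 + 9*25) - v = (-63 + 225) - v = 162 - v)
-329012 + p(s(-2) - 10*b(-1), 690) = -329012 + (162 - 1*690) = -329012 + (162 - 690) = -329012 - 528 = -329540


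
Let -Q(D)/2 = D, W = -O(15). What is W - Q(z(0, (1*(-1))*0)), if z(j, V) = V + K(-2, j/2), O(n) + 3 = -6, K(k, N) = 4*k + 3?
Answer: -1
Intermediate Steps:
K(k, N) = 3 + 4*k
O(n) = -9 (O(n) = -3 - 6 = -9)
z(j, V) = -5 + V (z(j, V) = V + (3 + 4*(-2)) = V + (3 - 8) = V - 5 = -5 + V)
W = 9 (W = -1*(-9) = 9)
Q(D) = -2*D
W - Q(z(0, (1*(-1))*0)) = 9 - (-2)*(-5 + (1*(-1))*0) = 9 - (-2)*(-5 - 1*0) = 9 - (-2)*(-5 + 0) = 9 - (-2)*(-5) = 9 - 1*10 = 9 - 10 = -1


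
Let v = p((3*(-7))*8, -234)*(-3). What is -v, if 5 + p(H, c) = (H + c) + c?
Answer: -1923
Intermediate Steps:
p(H, c) = -5 + H + 2*c (p(H, c) = -5 + ((H + c) + c) = -5 + (H + 2*c) = -5 + H + 2*c)
v = 1923 (v = (-5 + (3*(-7))*8 + 2*(-234))*(-3) = (-5 - 21*8 - 468)*(-3) = (-5 - 168 - 468)*(-3) = -641*(-3) = 1923)
-v = -1*1923 = -1923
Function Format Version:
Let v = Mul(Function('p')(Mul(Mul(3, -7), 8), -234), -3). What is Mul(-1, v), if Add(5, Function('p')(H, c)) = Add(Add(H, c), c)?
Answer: -1923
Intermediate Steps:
Function('p')(H, c) = Add(-5, H, Mul(2, c)) (Function('p')(H, c) = Add(-5, Add(Add(H, c), c)) = Add(-5, Add(H, Mul(2, c))) = Add(-5, H, Mul(2, c)))
v = 1923 (v = Mul(Add(-5, Mul(Mul(3, -7), 8), Mul(2, -234)), -3) = Mul(Add(-5, Mul(-21, 8), -468), -3) = Mul(Add(-5, -168, -468), -3) = Mul(-641, -3) = 1923)
Mul(-1, v) = Mul(-1, 1923) = -1923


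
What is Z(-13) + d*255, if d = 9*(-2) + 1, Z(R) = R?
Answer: -4348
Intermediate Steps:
d = -17 (d = -18 + 1 = -17)
Z(-13) + d*255 = -13 - 17*255 = -13 - 4335 = -4348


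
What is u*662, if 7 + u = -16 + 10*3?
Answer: 4634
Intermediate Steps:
u = 7 (u = -7 + (-16 + 10*3) = -7 + (-16 + 30) = -7 + 14 = 7)
u*662 = 7*662 = 4634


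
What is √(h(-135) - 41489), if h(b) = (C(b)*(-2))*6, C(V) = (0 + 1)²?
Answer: I*√41501 ≈ 203.72*I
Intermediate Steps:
C(V) = 1 (C(V) = 1² = 1)
h(b) = -12 (h(b) = (1*(-2))*6 = -2*6 = -12)
√(h(-135) - 41489) = √(-12 - 41489) = √(-41501) = I*√41501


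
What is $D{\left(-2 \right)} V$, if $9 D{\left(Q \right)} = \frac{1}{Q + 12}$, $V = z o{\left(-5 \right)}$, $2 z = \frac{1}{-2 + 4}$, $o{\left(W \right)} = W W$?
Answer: $\frac{5}{72} \approx 0.069444$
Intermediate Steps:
$o{\left(W \right)} = W^{2}$
$z = \frac{1}{4}$ ($z = \frac{1}{2 \left(-2 + 4\right)} = \frac{1}{2 \cdot 2} = \frac{1}{2} \cdot \frac{1}{2} = \frac{1}{4} \approx 0.25$)
$V = \frac{25}{4}$ ($V = \frac{\left(-5\right)^{2}}{4} = \frac{1}{4} \cdot 25 = \frac{25}{4} \approx 6.25$)
$D{\left(Q \right)} = \frac{1}{9 \left(12 + Q\right)}$ ($D{\left(Q \right)} = \frac{1}{9 \left(Q + 12\right)} = \frac{1}{9 \left(12 + Q\right)}$)
$D{\left(-2 \right)} V = \frac{1}{9 \left(12 - 2\right)} \frac{25}{4} = \frac{1}{9 \cdot 10} \cdot \frac{25}{4} = \frac{1}{9} \cdot \frac{1}{10} \cdot \frac{25}{4} = \frac{1}{90} \cdot \frac{25}{4} = \frac{5}{72}$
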